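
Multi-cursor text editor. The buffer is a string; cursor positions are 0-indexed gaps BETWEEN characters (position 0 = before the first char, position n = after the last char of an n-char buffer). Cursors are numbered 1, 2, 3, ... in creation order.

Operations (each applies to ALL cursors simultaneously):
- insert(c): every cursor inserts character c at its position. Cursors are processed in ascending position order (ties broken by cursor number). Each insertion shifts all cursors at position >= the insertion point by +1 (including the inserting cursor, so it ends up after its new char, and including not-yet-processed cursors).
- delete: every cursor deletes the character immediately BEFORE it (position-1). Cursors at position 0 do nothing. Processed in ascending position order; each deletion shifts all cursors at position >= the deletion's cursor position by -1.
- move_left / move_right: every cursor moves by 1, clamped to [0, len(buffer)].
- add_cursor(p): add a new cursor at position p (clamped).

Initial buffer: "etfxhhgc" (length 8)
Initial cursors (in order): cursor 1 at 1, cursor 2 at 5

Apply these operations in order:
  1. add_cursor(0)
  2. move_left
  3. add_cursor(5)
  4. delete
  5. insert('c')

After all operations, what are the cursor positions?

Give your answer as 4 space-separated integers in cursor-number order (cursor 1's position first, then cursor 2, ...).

Answer: 2 7 2 7

Derivation:
After op 1 (add_cursor(0)): buffer="etfxhhgc" (len 8), cursors c3@0 c1@1 c2@5, authorship ........
After op 2 (move_left): buffer="etfxhhgc" (len 8), cursors c1@0 c3@0 c2@4, authorship ........
After op 3 (add_cursor(5)): buffer="etfxhhgc" (len 8), cursors c1@0 c3@0 c2@4 c4@5, authorship ........
After op 4 (delete): buffer="etfhgc" (len 6), cursors c1@0 c3@0 c2@3 c4@3, authorship ......
After op 5 (insert('c')): buffer="ccetfcchgc" (len 10), cursors c1@2 c3@2 c2@7 c4@7, authorship 13...24...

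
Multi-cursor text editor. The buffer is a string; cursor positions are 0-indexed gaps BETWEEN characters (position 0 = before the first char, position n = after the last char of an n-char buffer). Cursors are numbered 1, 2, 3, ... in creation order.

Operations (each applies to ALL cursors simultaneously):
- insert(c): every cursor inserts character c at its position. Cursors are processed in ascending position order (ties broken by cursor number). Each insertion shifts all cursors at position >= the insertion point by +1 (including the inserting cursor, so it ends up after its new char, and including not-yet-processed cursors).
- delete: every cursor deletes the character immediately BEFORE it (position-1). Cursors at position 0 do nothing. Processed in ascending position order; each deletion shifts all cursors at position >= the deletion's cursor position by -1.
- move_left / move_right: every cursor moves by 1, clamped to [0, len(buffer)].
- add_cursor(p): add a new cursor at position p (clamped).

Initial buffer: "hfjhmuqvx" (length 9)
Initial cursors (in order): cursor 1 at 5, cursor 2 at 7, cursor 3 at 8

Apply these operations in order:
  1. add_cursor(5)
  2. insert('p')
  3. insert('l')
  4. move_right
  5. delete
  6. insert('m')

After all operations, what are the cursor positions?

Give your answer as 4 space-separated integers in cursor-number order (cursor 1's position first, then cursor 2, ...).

After op 1 (add_cursor(5)): buffer="hfjhmuqvx" (len 9), cursors c1@5 c4@5 c2@7 c3@8, authorship .........
After op 2 (insert('p')): buffer="hfjhmppuqpvpx" (len 13), cursors c1@7 c4@7 c2@10 c3@12, authorship .....14..2.3.
After op 3 (insert('l')): buffer="hfjhmpplluqplvplx" (len 17), cursors c1@9 c4@9 c2@13 c3@16, authorship .....1414..22.33.
After op 4 (move_right): buffer="hfjhmpplluqplvplx" (len 17), cursors c1@10 c4@10 c2@14 c3@17, authorship .....1414..22.33.
After op 5 (delete): buffer="hfjhmpplqplpl" (len 13), cursors c1@8 c4@8 c2@11 c3@13, authorship .....141.2233
After op 6 (insert('m')): buffer="hfjhmpplmmqplmplm" (len 17), cursors c1@10 c4@10 c2@14 c3@17, authorship .....14114.222333

Answer: 10 14 17 10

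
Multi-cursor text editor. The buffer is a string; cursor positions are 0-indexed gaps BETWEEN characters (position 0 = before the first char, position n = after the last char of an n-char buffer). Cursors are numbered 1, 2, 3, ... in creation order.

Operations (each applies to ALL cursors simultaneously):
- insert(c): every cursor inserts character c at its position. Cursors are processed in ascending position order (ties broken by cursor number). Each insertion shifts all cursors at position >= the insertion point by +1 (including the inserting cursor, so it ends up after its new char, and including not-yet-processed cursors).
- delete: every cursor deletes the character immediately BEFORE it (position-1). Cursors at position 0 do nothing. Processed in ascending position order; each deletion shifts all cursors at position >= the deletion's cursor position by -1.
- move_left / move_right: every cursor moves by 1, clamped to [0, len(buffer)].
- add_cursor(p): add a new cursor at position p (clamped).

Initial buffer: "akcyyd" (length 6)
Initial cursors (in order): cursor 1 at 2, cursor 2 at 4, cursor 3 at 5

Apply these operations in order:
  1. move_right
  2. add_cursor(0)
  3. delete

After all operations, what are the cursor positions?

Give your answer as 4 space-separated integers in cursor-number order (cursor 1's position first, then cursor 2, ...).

After op 1 (move_right): buffer="akcyyd" (len 6), cursors c1@3 c2@5 c3@6, authorship ......
After op 2 (add_cursor(0)): buffer="akcyyd" (len 6), cursors c4@0 c1@3 c2@5 c3@6, authorship ......
After op 3 (delete): buffer="aky" (len 3), cursors c4@0 c1@2 c2@3 c3@3, authorship ...

Answer: 2 3 3 0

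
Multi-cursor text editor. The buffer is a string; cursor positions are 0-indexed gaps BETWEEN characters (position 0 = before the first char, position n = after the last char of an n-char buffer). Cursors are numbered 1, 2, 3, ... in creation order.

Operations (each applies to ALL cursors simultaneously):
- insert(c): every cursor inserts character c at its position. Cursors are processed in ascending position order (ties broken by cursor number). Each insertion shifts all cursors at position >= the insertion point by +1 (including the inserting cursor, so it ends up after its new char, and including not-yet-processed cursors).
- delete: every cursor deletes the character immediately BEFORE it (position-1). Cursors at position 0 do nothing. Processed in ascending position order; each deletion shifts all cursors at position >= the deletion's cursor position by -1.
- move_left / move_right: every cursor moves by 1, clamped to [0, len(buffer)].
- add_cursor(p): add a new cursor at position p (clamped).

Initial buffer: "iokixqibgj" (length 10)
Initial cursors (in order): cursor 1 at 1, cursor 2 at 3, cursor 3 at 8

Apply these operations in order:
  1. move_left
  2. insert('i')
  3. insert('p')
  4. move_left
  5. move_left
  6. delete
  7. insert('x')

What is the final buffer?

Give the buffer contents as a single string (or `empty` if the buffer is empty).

After op 1 (move_left): buffer="iokixqibgj" (len 10), cursors c1@0 c2@2 c3@7, authorship ..........
After op 2 (insert('i')): buffer="iioikixqiibgj" (len 13), cursors c1@1 c2@4 c3@10, authorship 1..2.....3...
After op 3 (insert('p')): buffer="ipioipkixqiipbgj" (len 16), cursors c1@2 c2@6 c3@13, authorship 11..22.....33...
After op 4 (move_left): buffer="ipioipkixqiipbgj" (len 16), cursors c1@1 c2@5 c3@12, authorship 11..22.....33...
After op 5 (move_left): buffer="ipioipkixqiipbgj" (len 16), cursors c1@0 c2@4 c3@11, authorship 11..22.....33...
After op 6 (delete): buffer="ipiipkixqipbgj" (len 14), cursors c1@0 c2@3 c3@9, authorship 11.22....33...
After op 7 (insert('x')): buffer="xipixipkixqxipbgj" (len 17), cursors c1@1 c2@5 c3@12, authorship 111.222....333...

Answer: xipixipkixqxipbgj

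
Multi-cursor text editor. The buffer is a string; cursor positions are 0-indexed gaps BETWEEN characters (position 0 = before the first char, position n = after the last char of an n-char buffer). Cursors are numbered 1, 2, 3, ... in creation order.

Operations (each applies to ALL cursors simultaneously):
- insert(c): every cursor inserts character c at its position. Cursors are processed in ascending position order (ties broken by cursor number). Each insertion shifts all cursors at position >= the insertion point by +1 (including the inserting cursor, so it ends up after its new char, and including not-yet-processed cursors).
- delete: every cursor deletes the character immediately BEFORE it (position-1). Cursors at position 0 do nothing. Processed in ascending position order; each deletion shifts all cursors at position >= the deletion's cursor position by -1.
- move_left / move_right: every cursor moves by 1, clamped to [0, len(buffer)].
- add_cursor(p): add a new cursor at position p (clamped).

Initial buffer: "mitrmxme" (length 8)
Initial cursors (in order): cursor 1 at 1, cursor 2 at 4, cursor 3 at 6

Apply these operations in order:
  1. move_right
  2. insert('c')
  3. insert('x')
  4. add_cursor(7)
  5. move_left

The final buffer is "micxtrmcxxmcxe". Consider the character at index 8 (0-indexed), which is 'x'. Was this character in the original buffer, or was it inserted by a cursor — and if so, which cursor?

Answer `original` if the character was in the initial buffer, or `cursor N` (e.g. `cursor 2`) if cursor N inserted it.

After op 1 (move_right): buffer="mitrmxme" (len 8), cursors c1@2 c2@5 c3@7, authorship ........
After op 2 (insert('c')): buffer="mictrmcxmce" (len 11), cursors c1@3 c2@7 c3@10, authorship ..1...2..3.
After op 3 (insert('x')): buffer="micxtrmcxxmcxe" (len 14), cursors c1@4 c2@9 c3@13, authorship ..11...22..33.
After op 4 (add_cursor(7)): buffer="micxtrmcxxmcxe" (len 14), cursors c1@4 c4@7 c2@9 c3@13, authorship ..11...22..33.
After op 5 (move_left): buffer="micxtrmcxxmcxe" (len 14), cursors c1@3 c4@6 c2@8 c3@12, authorship ..11...22..33.
Authorship (.=original, N=cursor N): . . 1 1 . . . 2 2 . . 3 3 .
Index 8: author = 2

Answer: cursor 2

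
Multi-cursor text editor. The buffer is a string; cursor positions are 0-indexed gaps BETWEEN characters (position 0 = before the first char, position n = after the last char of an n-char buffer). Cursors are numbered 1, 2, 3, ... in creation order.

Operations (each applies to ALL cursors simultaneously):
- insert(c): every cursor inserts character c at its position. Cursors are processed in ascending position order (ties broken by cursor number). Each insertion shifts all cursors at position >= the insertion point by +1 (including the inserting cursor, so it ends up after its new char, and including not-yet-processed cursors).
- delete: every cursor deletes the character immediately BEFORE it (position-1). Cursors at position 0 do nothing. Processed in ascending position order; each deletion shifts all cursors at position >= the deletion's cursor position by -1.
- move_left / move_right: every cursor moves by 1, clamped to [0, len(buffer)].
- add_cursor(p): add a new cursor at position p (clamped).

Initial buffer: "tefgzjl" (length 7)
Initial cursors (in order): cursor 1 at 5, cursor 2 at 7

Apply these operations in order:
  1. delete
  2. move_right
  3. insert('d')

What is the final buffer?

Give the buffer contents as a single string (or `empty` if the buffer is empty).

Answer: tefgjdd

Derivation:
After op 1 (delete): buffer="tefgj" (len 5), cursors c1@4 c2@5, authorship .....
After op 2 (move_right): buffer="tefgj" (len 5), cursors c1@5 c2@5, authorship .....
After op 3 (insert('d')): buffer="tefgjdd" (len 7), cursors c1@7 c2@7, authorship .....12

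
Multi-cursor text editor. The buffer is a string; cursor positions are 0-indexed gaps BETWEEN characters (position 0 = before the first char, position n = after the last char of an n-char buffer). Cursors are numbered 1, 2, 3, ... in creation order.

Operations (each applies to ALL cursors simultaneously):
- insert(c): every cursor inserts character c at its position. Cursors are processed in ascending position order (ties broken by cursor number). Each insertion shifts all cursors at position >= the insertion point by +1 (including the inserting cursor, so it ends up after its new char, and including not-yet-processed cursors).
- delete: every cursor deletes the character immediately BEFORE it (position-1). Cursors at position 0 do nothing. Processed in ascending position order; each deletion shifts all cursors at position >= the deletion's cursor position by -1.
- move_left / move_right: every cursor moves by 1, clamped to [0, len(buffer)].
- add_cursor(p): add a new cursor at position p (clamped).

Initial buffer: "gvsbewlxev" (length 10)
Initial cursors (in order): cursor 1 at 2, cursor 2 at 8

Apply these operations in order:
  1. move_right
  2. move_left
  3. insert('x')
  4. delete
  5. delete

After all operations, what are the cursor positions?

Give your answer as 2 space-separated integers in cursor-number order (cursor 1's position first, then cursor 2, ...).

After op 1 (move_right): buffer="gvsbewlxev" (len 10), cursors c1@3 c2@9, authorship ..........
After op 2 (move_left): buffer="gvsbewlxev" (len 10), cursors c1@2 c2@8, authorship ..........
After op 3 (insert('x')): buffer="gvxsbewlxxev" (len 12), cursors c1@3 c2@10, authorship ..1......2..
After op 4 (delete): buffer="gvsbewlxev" (len 10), cursors c1@2 c2@8, authorship ..........
After op 5 (delete): buffer="gsbewlev" (len 8), cursors c1@1 c2@6, authorship ........

Answer: 1 6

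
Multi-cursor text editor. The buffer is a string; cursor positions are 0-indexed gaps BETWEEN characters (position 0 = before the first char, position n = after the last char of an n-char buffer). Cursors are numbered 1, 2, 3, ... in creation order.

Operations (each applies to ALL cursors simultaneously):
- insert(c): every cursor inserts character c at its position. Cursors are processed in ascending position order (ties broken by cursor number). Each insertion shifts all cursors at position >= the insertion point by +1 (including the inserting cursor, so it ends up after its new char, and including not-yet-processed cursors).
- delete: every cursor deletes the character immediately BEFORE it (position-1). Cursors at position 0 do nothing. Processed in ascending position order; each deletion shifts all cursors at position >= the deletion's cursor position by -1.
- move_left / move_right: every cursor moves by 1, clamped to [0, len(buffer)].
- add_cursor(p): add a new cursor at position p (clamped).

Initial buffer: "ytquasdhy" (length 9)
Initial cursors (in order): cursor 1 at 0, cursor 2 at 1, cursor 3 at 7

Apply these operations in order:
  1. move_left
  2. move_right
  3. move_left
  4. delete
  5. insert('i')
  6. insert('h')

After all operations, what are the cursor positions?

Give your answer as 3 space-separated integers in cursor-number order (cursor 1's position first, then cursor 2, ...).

After op 1 (move_left): buffer="ytquasdhy" (len 9), cursors c1@0 c2@0 c3@6, authorship .........
After op 2 (move_right): buffer="ytquasdhy" (len 9), cursors c1@1 c2@1 c3@7, authorship .........
After op 3 (move_left): buffer="ytquasdhy" (len 9), cursors c1@0 c2@0 c3@6, authorship .........
After op 4 (delete): buffer="ytquadhy" (len 8), cursors c1@0 c2@0 c3@5, authorship ........
After op 5 (insert('i')): buffer="iiytquaidhy" (len 11), cursors c1@2 c2@2 c3@8, authorship 12.....3...
After op 6 (insert('h')): buffer="iihhytquaihdhy" (len 14), cursors c1@4 c2@4 c3@11, authorship 1212.....33...

Answer: 4 4 11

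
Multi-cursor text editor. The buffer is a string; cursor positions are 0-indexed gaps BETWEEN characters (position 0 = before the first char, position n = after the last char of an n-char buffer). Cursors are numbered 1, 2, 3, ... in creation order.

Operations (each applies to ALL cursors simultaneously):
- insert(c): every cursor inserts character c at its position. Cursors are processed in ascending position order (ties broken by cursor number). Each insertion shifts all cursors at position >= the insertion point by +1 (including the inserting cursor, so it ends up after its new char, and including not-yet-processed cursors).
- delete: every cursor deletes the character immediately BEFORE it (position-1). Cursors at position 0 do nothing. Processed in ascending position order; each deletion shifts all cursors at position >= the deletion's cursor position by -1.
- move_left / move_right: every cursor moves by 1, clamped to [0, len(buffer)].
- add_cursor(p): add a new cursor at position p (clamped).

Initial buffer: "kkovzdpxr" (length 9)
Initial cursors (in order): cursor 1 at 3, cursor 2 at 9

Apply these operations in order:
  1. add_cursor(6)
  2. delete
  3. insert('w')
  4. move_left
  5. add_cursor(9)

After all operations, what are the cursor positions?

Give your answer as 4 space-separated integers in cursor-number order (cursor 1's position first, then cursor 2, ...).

Answer: 2 8 5 9

Derivation:
After op 1 (add_cursor(6)): buffer="kkovzdpxr" (len 9), cursors c1@3 c3@6 c2@9, authorship .........
After op 2 (delete): buffer="kkvzpx" (len 6), cursors c1@2 c3@4 c2@6, authorship ......
After op 3 (insert('w')): buffer="kkwvzwpxw" (len 9), cursors c1@3 c3@6 c2@9, authorship ..1..3..2
After op 4 (move_left): buffer="kkwvzwpxw" (len 9), cursors c1@2 c3@5 c2@8, authorship ..1..3..2
After op 5 (add_cursor(9)): buffer="kkwvzwpxw" (len 9), cursors c1@2 c3@5 c2@8 c4@9, authorship ..1..3..2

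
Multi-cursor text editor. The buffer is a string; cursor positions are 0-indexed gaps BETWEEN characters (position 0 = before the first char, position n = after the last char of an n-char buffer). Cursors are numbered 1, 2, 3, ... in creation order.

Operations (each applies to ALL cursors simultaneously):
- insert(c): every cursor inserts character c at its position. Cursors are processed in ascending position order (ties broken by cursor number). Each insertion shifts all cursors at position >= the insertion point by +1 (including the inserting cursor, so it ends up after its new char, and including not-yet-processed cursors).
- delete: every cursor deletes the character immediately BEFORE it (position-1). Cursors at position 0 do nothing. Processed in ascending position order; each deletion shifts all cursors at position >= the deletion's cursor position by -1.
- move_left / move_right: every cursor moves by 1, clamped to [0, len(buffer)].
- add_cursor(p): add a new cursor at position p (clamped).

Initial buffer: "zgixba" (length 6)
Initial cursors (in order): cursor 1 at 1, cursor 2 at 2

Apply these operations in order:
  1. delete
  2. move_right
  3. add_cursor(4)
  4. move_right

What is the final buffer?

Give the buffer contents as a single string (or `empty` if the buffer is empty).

Answer: ixba

Derivation:
After op 1 (delete): buffer="ixba" (len 4), cursors c1@0 c2@0, authorship ....
After op 2 (move_right): buffer="ixba" (len 4), cursors c1@1 c2@1, authorship ....
After op 3 (add_cursor(4)): buffer="ixba" (len 4), cursors c1@1 c2@1 c3@4, authorship ....
After op 4 (move_right): buffer="ixba" (len 4), cursors c1@2 c2@2 c3@4, authorship ....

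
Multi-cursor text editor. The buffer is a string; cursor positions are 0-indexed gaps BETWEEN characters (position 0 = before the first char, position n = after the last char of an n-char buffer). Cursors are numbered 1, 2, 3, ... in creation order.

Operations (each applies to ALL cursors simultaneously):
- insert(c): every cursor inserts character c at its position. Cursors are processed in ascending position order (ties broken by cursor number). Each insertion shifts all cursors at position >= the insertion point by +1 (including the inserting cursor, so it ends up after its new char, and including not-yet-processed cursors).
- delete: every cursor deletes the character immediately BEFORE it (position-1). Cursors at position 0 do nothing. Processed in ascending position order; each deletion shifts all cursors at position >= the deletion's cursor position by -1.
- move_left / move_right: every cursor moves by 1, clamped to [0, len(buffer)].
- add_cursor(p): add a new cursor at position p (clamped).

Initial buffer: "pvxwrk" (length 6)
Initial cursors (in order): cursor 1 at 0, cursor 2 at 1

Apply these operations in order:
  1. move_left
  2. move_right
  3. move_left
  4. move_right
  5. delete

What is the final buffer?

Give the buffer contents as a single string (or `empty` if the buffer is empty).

Answer: vxwrk

Derivation:
After op 1 (move_left): buffer="pvxwrk" (len 6), cursors c1@0 c2@0, authorship ......
After op 2 (move_right): buffer="pvxwrk" (len 6), cursors c1@1 c2@1, authorship ......
After op 3 (move_left): buffer="pvxwrk" (len 6), cursors c1@0 c2@0, authorship ......
After op 4 (move_right): buffer="pvxwrk" (len 6), cursors c1@1 c2@1, authorship ......
After op 5 (delete): buffer="vxwrk" (len 5), cursors c1@0 c2@0, authorship .....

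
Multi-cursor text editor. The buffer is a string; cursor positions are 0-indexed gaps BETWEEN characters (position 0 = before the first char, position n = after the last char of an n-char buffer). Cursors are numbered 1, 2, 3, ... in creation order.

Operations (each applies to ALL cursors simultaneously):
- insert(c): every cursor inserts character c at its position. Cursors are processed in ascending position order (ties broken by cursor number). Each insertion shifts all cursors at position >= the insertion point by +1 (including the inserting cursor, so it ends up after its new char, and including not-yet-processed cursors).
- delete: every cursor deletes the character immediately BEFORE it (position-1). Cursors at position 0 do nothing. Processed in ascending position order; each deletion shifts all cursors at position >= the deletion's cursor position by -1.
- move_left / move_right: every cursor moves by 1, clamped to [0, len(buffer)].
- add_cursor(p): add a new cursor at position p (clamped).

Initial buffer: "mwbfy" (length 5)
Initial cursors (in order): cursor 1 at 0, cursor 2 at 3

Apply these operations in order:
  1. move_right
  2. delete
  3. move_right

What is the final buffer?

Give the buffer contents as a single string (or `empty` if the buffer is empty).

Answer: wby

Derivation:
After op 1 (move_right): buffer="mwbfy" (len 5), cursors c1@1 c2@4, authorship .....
After op 2 (delete): buffer="wby" (len 3), cursors c1@0 c2@2, authorship ...
After op 3 (move_right): buffer="wby" (len 3), cursors c1@1 c2@3, authorship ...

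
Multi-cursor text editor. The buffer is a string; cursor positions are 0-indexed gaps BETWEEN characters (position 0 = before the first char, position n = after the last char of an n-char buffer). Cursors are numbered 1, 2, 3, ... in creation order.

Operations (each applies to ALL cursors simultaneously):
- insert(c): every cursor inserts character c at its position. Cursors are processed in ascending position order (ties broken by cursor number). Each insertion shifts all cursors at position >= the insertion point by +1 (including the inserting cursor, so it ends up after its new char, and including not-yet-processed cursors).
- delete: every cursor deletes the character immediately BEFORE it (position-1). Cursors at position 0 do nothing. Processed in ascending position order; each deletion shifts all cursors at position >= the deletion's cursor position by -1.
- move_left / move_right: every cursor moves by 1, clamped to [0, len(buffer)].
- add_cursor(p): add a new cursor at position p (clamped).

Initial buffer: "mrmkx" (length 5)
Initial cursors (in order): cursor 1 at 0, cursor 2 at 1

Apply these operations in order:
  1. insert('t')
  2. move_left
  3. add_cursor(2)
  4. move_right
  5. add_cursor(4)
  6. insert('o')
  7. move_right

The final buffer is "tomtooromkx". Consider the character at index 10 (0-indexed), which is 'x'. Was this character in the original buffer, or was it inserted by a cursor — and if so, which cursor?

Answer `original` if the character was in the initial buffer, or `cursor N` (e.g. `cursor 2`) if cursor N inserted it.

Answer: original

Derivation:
After op 1 (insert('t')): buffer="tmtrmkx" (len 7), cursors c1@1 c2@3, authorship 1.2....
After op 2 (move_left): buffer="tmtrmkx" (len 7), cursors c1@0 c2@2, authorship 1.2....
After op 3 (add_cursor(2)): buffer="tmtrmkx" (len 7), cursors c1@0 c2@2 c3@2, authorship 1.2....
After op 4 (move_right): buffer="tmtrmkx" (len 7), cursors c1@1 c2@3 c3@3, authorship 1.2....
After op 5 (add_cursor(4)): buffer="tmtrmkx" (len 7), cursors c1@1 c2@3 c3@3 c4@4, authorship 1.2....
After op 6 (insert('o')): buffer="tomtooromkx" (len 11), cursors c1@2 c2@6 c3@6 c4@8, authorship 11.223.4...
After op 7 (move_right): buffer="tomtooromkx" (len 11), cursors c1@3 c2@7 c3@7 c4@9, authorship 11.223.4...
Authorship (.=original, N=cursor N): 1 1 . 2 2 3 . 4 . . .
Index 10: author = original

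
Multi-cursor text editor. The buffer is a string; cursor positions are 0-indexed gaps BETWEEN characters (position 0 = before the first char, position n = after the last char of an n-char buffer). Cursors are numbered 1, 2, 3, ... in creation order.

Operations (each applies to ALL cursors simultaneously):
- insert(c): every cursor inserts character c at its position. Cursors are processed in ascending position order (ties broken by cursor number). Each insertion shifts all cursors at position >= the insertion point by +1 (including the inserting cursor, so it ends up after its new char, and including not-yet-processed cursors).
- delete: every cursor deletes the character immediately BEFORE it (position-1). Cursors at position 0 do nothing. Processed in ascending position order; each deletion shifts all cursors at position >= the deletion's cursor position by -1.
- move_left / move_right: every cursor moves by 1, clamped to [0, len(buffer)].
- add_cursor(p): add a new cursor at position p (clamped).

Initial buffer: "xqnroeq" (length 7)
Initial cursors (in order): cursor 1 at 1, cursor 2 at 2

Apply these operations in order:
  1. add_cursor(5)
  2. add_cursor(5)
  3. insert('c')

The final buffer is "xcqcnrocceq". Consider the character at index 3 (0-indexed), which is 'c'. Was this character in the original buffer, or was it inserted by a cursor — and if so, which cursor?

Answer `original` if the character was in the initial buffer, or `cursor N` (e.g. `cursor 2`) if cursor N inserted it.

Answer: cursor 2

Derivation:
After op 1 (add_cursor(5)): buffer="xqnroeq" (len 7), cursors c1@1 c2@2 c3@5, authorship .......
After op 2 (add_cursor(5)): buffer="xqnroeq" (len 7), cursors c1@1 c2@2 c3@5 c4@5, authorship .......
After op 3 (insert('c')): buffer="xcqcnrocceq" (len 11), cursors c1@2 c2@4 c3@9 c4@9, authorship .1.2...34..
Authorship (.=original, N=cursor N): . 1 . 2 . . . 3 4 . .
Index 3: author = 2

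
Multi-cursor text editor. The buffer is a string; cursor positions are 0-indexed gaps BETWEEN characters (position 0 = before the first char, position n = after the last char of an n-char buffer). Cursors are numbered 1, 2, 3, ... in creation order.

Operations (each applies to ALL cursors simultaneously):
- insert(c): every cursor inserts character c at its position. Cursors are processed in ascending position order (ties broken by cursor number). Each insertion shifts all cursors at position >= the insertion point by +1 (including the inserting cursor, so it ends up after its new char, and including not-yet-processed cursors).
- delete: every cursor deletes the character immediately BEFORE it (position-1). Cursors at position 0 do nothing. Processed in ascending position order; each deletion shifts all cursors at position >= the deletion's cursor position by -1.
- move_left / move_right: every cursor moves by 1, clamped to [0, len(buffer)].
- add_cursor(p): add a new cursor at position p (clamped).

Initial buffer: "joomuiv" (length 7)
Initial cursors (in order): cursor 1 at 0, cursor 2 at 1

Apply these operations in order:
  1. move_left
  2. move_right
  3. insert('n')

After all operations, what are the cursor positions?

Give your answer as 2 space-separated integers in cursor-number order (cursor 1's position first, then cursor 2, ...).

Answer: 3 3

Derivation:
After op 1 (move_left): buffer="joomuiv" (len 7), cursors c1@0 c2@0, authorship .......
After op 2 (move_right): buffer="joomuiv" (len 7), cursors c1@1 c2@1, authorship .......
After op 3 (insert('n')): buffer="jnnoomuiv" (len 9), cursors c1@3 c2@3, authorship .12......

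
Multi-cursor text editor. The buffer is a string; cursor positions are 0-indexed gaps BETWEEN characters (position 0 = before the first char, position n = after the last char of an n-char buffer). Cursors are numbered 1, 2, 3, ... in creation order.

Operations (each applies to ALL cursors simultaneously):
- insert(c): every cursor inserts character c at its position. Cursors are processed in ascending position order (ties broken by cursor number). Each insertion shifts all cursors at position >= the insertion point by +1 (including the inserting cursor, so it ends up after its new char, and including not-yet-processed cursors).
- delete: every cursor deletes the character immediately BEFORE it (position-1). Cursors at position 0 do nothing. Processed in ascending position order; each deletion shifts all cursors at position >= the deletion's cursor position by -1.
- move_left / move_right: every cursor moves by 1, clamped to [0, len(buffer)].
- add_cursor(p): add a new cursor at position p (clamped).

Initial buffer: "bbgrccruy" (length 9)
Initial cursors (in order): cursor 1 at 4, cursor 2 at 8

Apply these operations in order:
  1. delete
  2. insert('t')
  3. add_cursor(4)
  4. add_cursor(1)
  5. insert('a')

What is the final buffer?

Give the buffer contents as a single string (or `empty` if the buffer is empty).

After op 1 (delete): buffer="bbgccry" (len 7), cursors c1@3 c2@6, authorship .......
After op 2 (insert('t')): buffer="bbgtccrty" (len 9), cursors c1@4 c2@8, authorship ...1...2.
After op 3 (add_cursor(4)): buffer="bbgtccrty" (len 9), cursors c1@4 c3@4 c2@8, authorship ...1...2.
After op 4 (add_cursor(1)): buffer="bbgtccrty" (len 9), cursors c4@1 c1@4 c3@4 c2@8, authorship ...1...2.
After op 5 (insert('a')): buffer="babgtaaccrtay" (len 13), cursors c4@2 c1@7 c3@7 c2@12, authorship .4..113...22.

Answer: babgtaaccrtay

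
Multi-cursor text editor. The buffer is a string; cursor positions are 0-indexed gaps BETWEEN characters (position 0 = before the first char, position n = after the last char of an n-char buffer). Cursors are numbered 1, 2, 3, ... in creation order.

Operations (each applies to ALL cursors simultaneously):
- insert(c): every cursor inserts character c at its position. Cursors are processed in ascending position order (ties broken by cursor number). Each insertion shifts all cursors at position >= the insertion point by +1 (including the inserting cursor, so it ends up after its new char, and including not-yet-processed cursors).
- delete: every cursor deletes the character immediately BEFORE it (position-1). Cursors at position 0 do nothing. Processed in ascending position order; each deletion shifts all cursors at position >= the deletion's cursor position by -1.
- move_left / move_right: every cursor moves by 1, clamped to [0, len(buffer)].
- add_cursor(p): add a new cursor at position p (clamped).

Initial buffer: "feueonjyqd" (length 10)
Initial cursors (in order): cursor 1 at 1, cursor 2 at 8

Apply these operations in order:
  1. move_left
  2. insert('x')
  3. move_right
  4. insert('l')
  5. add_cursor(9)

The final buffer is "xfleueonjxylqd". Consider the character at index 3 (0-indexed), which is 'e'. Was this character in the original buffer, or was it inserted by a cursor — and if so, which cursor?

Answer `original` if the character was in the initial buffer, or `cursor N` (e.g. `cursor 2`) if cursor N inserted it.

After op 1 (move_left): buffer="feueonjyqd" (len 10), cursors c1@0 c2@7, authorship ..........
After op 2 (insert('x')): buffer="xfeueonjxyqd" (len 12), cursors c1@1 c2@9, authorship 1.......2...
After op 3 (move_right): buffer="xfeueonjxyqd" (len 12), cursors c1@2 c2@10, authorship 1.......2...
After op 4 (insert('l')): buffer="xfleueonjxylqd" (len 14), cursors c1@3 c2@12, authorship 1.1......2.2..
After op 5 (add_cursor(9)): buffer="xfleueonjxylqd" (len 14), cursors c1@3 c3@9 c2@12, authorship 1.1......2.2..
Authorship (.=original, N=cursor N): 1 . 1 . . . . . . 2 . 2 . .
Index 3: author = original

Answer: original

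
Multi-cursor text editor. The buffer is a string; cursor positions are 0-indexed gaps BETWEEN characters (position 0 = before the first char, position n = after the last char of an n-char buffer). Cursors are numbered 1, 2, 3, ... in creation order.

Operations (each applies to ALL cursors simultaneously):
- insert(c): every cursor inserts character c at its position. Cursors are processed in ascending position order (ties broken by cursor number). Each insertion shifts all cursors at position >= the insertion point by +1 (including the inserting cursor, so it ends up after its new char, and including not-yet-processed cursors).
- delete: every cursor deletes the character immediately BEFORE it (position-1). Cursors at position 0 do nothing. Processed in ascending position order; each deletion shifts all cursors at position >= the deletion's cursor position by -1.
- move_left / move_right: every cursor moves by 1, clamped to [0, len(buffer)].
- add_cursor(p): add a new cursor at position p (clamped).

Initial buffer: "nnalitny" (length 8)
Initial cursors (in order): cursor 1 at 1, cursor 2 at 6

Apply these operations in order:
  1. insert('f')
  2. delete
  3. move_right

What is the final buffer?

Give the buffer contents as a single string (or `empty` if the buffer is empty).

After op 1 (insert('f')): buffer="nfnalitfny" (len 10), cursors c1@2 c2@8, authorship .1.....2..
After op 2 (delete): buffer="nnalitny" (len 8), cursors c1@1 c2@6, authorship ........
After op 3 (move_right): buffer="nnalitny" (len 8), cursors c1@2 c2@7, authorship ........

Answer: nnalitny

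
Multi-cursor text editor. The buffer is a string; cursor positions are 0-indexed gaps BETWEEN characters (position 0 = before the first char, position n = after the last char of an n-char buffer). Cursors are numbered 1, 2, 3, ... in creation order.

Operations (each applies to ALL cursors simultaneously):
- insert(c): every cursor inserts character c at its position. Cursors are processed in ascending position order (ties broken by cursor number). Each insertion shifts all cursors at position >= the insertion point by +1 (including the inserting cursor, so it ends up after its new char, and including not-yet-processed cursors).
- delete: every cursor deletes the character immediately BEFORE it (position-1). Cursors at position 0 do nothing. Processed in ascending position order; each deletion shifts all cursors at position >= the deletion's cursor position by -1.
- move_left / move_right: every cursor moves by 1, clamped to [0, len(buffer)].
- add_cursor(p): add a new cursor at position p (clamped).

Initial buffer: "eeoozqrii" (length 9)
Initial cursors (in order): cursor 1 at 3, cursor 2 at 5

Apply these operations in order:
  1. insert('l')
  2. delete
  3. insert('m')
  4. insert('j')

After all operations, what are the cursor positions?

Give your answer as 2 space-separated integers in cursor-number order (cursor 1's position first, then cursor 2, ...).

After op 1 (insert('l')): buffer="eeolozlqrii" (len 11), cursors c1@4 c2@7, authorship ...1..2....
After op 2 (delete): buffer="eeoozqrii" (len 9), cursors c1@3 c2@5, authorship .........
After op 3 (insert('m')): buffer="eeomozmqrii" (len 11), cursors c1@4 c2@7, authorship ...1..2....
After op 4 (insert('j')): buffer="eeomjozmjqrii" (len 13), cursors c1@5 c2@9, authorship ...11..22....

Answer: 5 9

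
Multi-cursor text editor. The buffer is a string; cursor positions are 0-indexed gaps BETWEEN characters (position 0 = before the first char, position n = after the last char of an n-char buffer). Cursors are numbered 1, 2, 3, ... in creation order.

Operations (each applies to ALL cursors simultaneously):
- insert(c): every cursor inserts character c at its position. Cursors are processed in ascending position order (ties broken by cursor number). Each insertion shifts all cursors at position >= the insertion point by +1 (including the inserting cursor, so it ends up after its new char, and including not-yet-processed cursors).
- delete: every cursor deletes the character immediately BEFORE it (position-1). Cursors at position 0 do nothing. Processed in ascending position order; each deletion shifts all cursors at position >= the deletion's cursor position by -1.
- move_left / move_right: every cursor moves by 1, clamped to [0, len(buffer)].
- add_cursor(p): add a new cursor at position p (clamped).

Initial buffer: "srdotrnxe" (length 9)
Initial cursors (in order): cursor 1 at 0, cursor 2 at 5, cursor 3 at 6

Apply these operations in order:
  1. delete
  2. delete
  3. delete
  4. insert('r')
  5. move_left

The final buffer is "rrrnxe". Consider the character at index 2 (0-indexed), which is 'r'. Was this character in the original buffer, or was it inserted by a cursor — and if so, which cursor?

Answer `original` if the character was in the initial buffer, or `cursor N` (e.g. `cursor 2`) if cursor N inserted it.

After op 1 (delete): buffer="srdonxe" (len 7), cursors c1@0 c2@4 c3@4, authorship .......
After op 2 (delete): buffer="srnxe" (len 5), cursors c1@0 c2@2 c3@2, authorship .....
After op 3 (delete): buffer="nxe" (len 3), cursors c1@0 c2@0 c3@0, authorship ...
After op 4 (insert('r')): buffer="rrrnxe" (len 6), cursors c1@3 c2@3 c3@3, authorship 123...
After op 5 (move_left): buffer="rrrnxe" (len 6), cursors c1@2 c2@2 c3@2, authorship 123...
Authorship (.=original, N=cursor N): 1 2 3 . . .
Index 2: author = 3

Answer: cursor 3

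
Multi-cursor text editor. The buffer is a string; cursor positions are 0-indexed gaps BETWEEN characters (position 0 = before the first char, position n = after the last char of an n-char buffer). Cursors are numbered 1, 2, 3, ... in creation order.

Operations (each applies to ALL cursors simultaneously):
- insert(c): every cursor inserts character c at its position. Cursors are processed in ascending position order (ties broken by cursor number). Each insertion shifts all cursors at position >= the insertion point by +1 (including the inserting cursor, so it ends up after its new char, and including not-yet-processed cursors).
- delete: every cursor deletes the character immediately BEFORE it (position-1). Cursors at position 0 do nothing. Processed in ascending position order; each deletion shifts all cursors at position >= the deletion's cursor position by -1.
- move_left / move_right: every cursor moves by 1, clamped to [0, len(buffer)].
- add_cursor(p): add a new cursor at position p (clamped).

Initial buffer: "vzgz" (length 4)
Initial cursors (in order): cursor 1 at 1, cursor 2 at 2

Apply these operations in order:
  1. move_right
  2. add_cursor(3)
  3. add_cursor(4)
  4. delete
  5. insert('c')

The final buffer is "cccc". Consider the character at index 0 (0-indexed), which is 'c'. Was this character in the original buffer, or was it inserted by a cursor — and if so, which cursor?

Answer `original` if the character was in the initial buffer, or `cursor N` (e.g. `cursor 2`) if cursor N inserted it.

Answer: cursor 1

Derivation:
After op 1 (move_right): buffer="vzgz" (len 4), cursors c1@2 c2@3, authorship ....
After op 2 (add_cursor(3)): buffer="vzgz" (len 4), cursors c1@2 c2@3 c3@3, authorship ....
After op 3 (add_cursor(4)): buffer="vzgz" (len 4), cursors c1@2 c2@3 c3@3 c4@4, authorship ....
After op 4 (delete): buffer="" (len 0), cursors c1@0 c2@0 c3@0 c4@0, authorship 
After op 5 (insert('c')): buffer="cccc" (len 4), cursors c1@4 c2@4 c3@4 c4@4, authorship 1234
Authorship (.=original, N=cursor N): 1 2 3 4
Index 0: author = 1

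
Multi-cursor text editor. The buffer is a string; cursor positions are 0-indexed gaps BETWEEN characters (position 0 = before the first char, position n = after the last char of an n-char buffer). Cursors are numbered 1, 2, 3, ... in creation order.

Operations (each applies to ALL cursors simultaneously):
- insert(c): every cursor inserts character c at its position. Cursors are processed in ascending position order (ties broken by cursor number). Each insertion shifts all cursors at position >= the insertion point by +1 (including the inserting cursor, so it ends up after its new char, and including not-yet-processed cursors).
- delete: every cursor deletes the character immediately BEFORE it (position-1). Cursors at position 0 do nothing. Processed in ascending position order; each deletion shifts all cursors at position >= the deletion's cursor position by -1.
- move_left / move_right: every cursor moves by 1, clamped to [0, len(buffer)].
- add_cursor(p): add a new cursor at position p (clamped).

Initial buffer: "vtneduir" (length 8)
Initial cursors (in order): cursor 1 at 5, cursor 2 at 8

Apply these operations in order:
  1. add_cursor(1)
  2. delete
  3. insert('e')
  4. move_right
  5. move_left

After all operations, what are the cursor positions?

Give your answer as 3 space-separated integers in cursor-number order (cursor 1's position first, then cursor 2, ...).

Answer: 5 7 1

Derivation:
After op 1 (add_cursor(1)): buffer="vtneduir" (len 8), cursors c3@1 c1@5 c2@8, authorship ........
After op 2 (delete): buffer="tneui" (len 5), cursors c3@0 c1@3 c2@5, authorship .....
After op 3 (insert('e')): buffer="etneeuie" (len 8), cursors c3@1 c1@5 c2@8, authorship 3...1..2
After op 4 (move_right): buffer="etneeuie" (len 8), cursors c3@2 c1@6 c2@8, authorship 3...1..2
After op 5 (move_left): buffer="etneeuie" (len 8), cursors c3@1 c1@5 c2@7, authorship 3...1..2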